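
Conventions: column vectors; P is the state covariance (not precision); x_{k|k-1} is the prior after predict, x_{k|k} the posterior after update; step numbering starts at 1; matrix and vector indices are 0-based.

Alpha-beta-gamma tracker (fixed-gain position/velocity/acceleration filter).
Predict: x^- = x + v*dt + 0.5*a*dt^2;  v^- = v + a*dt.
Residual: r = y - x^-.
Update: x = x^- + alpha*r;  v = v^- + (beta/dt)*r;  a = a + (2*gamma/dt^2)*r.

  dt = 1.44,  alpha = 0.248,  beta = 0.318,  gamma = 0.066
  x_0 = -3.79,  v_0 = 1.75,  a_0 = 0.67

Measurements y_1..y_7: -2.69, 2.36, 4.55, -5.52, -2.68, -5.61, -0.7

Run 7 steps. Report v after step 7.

step 1: x_pred=-0.5753  r=-2.1147  x^+=-1.0998  v^+=2.2478  a^+=0.5354
step 2: x_pred=2.6922  r=-0.3322  x^+=2.6098  v^+=2.9454  a^+=0.5142
step 3: x_pred=7.3844  r=-2.8344  x^+=6.6814  v^+=3.0600  a^+=0.3338
step 4: x_pred=11.4339  r=-16.9539  x^+=7.2294  v^+=-0.2033  a^+=-0.7454
step 5: x_pred=6.1638  r=-8.8438  x^+=3.9705  v^+=-3.2297  a^+=-1.3084
step 6: x_pred=-2.0368  r=-3.5732  x^+=-2.9230  v^+=-5.9029  a^+=-1.5359
step 7: x_pred=-13.0155  r=12.3155  x^+=-9.9613  v^+=-5.3948  a^+=-0.7519

v_post = -5.3948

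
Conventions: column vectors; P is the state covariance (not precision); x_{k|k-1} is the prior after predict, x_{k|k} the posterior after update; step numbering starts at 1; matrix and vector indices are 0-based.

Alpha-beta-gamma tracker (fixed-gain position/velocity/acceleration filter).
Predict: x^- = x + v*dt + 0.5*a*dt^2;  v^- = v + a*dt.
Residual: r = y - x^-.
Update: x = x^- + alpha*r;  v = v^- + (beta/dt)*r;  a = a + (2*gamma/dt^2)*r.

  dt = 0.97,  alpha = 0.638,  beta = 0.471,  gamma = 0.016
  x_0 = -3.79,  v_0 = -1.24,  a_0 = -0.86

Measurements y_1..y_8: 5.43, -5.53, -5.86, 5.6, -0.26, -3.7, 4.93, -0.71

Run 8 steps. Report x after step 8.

x_post = 0.6889

step 1: x_pred=-5.3974  r=10.8274  x^+=1.5105  v^+=3.1832  a^+=-0.4918
step 2: x_pred=4.3669  r=-9.8969  x^+=-1.9473  v^+=-2.0994  a^+=-0.8284
step 3: x_pred=-4.3734  r=-1.4866  x^+=-5.3219  v^+=-3.6247  a^+=-0.8789
step 4: x_pred=-9.2513  r=14.8513  x^+=0.2238  v^+=2.7341  a^+=-0.3738
step 5: x_pred=2.7000  r=-2.9600  x^+=0.8115  v^+=0.9342  a^+=-0.4745
step 6: x_pred=1.4944  r=-5.1944  x^+=-1.8196  v^+=-2.0483  a^+=-0.6512
step 7: x_pred=-4.1128  r=9.0428  x^+=1.6565  v^+=1.7110  a^+=-0.3436
step 8: x_pred=3.1545  r=-3.8645  x^+=0.6889  v^+=-0.4988  a^+=-0.4750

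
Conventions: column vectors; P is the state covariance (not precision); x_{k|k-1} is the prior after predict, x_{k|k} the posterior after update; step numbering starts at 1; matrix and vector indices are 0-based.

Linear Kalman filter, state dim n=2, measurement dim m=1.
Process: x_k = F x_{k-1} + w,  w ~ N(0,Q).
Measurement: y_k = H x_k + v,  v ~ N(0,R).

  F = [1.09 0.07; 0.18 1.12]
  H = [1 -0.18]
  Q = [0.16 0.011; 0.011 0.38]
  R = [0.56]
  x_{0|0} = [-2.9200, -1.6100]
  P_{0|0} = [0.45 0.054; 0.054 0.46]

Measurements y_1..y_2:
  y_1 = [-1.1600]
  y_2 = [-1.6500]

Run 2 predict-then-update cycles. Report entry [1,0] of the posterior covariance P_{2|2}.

step 1: x^-=[-3.2955, -2.3288]  P^-=[0.7051 0.2020; 0.2020 0.9934]  S=[1.2246]  K=[0.5461; 0.0189]  nu=[1.7163]  x^+=[-2.3582, -2.2964]  P^+=[0.3399 0.1893; 0.1893 0.9929]
step 2: x^-=[-2.7312, -2.9964]  P^-=[0.5976 0.3890; 0.3890 1.7129]  S=[1.0730]  K=[0.4917; 0.0752]  nu=[0.5418]  x^+=[-2.4648, -2.9556]  P^+=[0.3382 0.3494; 0.3494 1.7068]

P_post[1,0] = 0.3494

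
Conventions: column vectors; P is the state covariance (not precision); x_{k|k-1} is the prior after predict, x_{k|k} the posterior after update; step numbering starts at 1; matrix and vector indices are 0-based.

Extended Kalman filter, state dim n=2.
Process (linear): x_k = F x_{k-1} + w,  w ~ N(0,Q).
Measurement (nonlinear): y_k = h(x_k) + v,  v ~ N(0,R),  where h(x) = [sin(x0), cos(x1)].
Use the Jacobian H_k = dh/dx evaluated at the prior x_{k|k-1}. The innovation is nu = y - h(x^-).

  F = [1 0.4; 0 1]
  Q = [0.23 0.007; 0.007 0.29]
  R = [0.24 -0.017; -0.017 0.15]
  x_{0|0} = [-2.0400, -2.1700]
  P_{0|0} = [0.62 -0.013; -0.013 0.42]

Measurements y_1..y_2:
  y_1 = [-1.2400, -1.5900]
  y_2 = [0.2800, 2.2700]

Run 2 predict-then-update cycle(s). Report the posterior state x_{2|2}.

x_post = [-3.6161, -2.6841]

step 1: x^-=[-2.9080, -2.1700]  P^-=[0.9068 0.1620; 0.1620 0.7100]  H_jac=[-0.9728 0.0000; 0.0000 0.8258]  S=[1.0982 -0.1471; -0.1471 0.6342]  K=[-0.7999 0.0254; -0.0203 0.9198]  nu=[-1.0085, -1.0260]  x^+=[-2.1273, -3.0933]  P^+=[0.1978 0.0211; 0.0211 0.1675]
step 2: x^-=[-3.3646, -3.0933]  P^-=[0.4714 0.0951; 0.0951 0.4575]  H_jac=[-0.9752 0.0000; 0.0000 0.0482]  S=[0.6884 -0.0215; -0.0215 0.1511]  K=[-0.6699 -0.0649; -0.1307 0.1275]  nu=[0.0588, 3.2688]  x^+=[-3.6161, -2.6841]  P^+=[0.1637 0.0344; 0.0344 0.4426]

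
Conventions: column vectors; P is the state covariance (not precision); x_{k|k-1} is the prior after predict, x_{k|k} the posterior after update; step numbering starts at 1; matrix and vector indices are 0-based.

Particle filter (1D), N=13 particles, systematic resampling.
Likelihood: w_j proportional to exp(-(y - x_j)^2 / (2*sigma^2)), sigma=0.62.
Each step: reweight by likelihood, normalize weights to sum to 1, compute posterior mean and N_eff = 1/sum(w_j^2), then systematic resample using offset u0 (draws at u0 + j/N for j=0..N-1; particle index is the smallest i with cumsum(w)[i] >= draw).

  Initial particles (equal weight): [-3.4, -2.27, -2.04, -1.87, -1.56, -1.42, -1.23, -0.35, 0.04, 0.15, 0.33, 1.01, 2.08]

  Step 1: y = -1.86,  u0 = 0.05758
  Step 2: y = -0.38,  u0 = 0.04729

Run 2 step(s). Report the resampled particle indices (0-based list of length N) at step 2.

resampled_idx = [4, 6, 7, 8, 9, 9, 10, 11, 11, 11, 12, 12, 12]

step 1: w=[0.0089, 0.1564, 0.1865, 0.1945, 0.1731, 0.1513, 0.1161, 0.0100, 0.0018, 0.0010, 0.0004, 0.0000, 0.0000]  mean=-1.7603  Neff=6.1126  idx=[1, 1, 2, 2, 3, 3, 3, 4, 4, 5, 5, 6, 6]
step 2: w=[0.0052, 0.0052, 0.0151, 0.0151, 0.0303, 0.0303, 0.0303, 0.0888, 0.0888, 0.1331, 0.1331, 0.2123, 0.2123]  mean=-1.4326  Neff=6.9128  idx=[4, 6, 7, 8, 9, 9, 10, 11, 11, 11, 12, 12, 12]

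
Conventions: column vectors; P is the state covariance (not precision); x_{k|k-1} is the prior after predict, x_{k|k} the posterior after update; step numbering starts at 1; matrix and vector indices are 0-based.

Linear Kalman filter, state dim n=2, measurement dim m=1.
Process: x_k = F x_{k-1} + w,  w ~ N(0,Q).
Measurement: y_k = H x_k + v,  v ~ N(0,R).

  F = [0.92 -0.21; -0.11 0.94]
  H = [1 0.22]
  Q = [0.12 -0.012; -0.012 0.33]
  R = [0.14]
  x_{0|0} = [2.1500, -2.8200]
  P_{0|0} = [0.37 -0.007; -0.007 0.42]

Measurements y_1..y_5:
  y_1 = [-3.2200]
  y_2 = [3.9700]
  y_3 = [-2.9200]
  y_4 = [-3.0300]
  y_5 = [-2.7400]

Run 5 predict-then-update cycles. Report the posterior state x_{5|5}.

step 1: x^-=[2.5702, -2.8873]  P^-=[0.4544 -0.1386; -0.1386 0.7070]  S=[0.5676]  K=[0.7468; 0.0299]  nu=[-5.1550]  x^+=[-1.2795, -3.0415]  P^+=[0.1378 -0.1512; -0.1512 0.7065]
step 2: x^-=[-0.5384, -2.7183]  P^-=[0.3263 -0.2997; -0.2997 0.9872]  S=[0.3822]  K=[0.6812; -0.2159]  nu=[5.1064]  x^+=[2.9399, -3.8209]  P^+=[0.1489 -0.2435; -0.2435 0.9694]
step 3: x^-=[3.5071, -3.9150]  P^-=[0.3829 -0.4346; -0.4346 1.2387]  S=[0.3916]  K=[0.7336; -0.4140]  nu=[-5.5658]  x^+=[-0.5758, -1.6109]  P^+=[0.1722 -0.3157; -0.3157 1.1716]
step 4: x^-=[-0.1915, -1.4509]  P^-=[0.4394 -0.5410; -0.5410 1.4326]  S=[0.4107]  K=[0.7801; -0.5500]  nu=[-2.5193]  x^+=[-2.1567, -0.0654]  P^+=[0.1895 -0.3648; -0.3648 1.3084]
step 5: x^-=[-1.9705, 0.1758]  P^-=[0.4790 -0.6134; -0.6134 1.5639]  S=[0.4248]  K=[0.8099; -0.6340]  nu=[-0.8082]  x^+=[-2.6251, 0.6882]  P^+=[0.2003 -0.3952; -0.3952 1.3931]

x_post = [-2.6251, 0.6882]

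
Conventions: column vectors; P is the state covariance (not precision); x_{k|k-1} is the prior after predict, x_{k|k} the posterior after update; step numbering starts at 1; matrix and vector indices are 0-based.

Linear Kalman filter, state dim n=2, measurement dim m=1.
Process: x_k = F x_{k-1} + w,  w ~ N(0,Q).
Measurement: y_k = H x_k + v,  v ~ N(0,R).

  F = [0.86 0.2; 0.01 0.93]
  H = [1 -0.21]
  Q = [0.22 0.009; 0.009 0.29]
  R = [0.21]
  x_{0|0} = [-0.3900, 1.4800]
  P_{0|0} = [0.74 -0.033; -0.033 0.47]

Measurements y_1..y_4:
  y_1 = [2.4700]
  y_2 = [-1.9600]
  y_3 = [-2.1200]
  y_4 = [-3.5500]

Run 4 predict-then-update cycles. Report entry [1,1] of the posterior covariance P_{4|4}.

step 1: x^-=[-0.0394, 1.3725]  P^-=[0.7748 0.0763; 0.0763 0.6960]  S=[0.9834]  K=[0.7715; -0.0710]  nu=[2.7976]  x^+=[2.1191, 1.1738]  P^+=[0.1894 0.1302; 0.1302 0.6910]
step 2: x^-=[2.0572, 1.1129]  P^-=[0.4325 0.2435; 0.2435 0.8901]  S=[0.5794]  K=[0.6581; 0.0977]  nu=[-3.7835]  x^+=[-0.4328, 0.7431]  P^+=[0.1815 0.2063; 0.2063 0.8846]
step 3: x^-=[-0.2236, 0.6868]  P^-=[0.4606 0.3405; 0.3405 1.0589]  S=[0.5743]  K=[0.6775; 0.2057]  nu=[-1.7522]  x^+=[-1.4107, 0.3264]  P^+=[0.1970 0.2605; 0.2605 1.0346]
step 4: x^-=[-1.1479, 0.2894]  P^-=[0.4967 0.4120; 0.4120 1.1897]  S=[0.5861]  K=[0.6998; 0.2766]  nu=[-2.3413]  x^+=[-2.7864, -0.3582]  P^+=[0.2096 0.2985; 0.2985 1.1449]

P_post[1,1] = 1.1449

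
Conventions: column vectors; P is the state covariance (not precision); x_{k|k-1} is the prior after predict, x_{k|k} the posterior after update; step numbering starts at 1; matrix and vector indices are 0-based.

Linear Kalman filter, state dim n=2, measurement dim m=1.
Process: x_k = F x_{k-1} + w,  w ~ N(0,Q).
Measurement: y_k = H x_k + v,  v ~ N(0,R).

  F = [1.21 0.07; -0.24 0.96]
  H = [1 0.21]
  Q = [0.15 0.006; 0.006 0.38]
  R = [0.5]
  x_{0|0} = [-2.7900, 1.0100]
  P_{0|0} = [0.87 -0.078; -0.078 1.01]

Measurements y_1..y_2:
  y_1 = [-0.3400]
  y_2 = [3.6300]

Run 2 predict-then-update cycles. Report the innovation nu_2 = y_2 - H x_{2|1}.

step 1: x^-=[-3.3052, 1.6392]  P^-=[1.4155 -0.2681; -0.2681 1.3969]  S=[1.8645]  K=[0.7290; 0.0136]  nu=[2.6210]  x^+=[-1.3945, 1.6747]  P^+=[0.4247 -0.2865; -0.2865 1.3965]
step 2: x^-=[-1.5702, 1.9424]  P^-=[0.7301 -0.3515; -0.3515 1.8235]  S=[1.1629]  K=[0.5643; 0.0271]  nu=[4.7923]  x^+=[1.1343, 2.0722]  P^+=[0.3597 -0.3692; -0.3692 1.8227]

innov = [4.7923]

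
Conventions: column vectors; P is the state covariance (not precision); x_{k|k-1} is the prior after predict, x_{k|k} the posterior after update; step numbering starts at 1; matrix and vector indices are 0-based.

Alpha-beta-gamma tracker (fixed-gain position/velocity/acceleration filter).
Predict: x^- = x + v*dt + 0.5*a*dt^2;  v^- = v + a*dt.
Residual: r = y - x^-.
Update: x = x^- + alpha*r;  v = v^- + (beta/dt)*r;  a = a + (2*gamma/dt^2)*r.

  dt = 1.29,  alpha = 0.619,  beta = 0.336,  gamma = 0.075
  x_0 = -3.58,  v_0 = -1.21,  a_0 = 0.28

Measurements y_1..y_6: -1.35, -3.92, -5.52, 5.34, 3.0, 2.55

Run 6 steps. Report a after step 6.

a_post = 0.1350

step 1: x_pred=-4.9079  r=3.5579  x^+=-2.7056  v^+=0.0779  a^+=0.6007
step 2: x_pred=-2.1052  r=-1.8148  x^+=-3.2286  v^+=0.3801  a^+=0.4371
step 3: x_pred=-2.3745  r=-3.1455  x^+=-4.3216  v^+=0.1247  a^+=0.1536
step 4: x_pred=-4.0328  r=9.3728  x^+=1.7689  v^+=2.7642  a^+=0.9985
step 5: x_pred=6.1655  r=-3.1655  x^+=4.2061  v^+=3.2277  a^+=0.7131
step 6: x_pred=8.9631  r=-6.4131  x^+=4.9934  v^+=2.4772  a^+=0.1350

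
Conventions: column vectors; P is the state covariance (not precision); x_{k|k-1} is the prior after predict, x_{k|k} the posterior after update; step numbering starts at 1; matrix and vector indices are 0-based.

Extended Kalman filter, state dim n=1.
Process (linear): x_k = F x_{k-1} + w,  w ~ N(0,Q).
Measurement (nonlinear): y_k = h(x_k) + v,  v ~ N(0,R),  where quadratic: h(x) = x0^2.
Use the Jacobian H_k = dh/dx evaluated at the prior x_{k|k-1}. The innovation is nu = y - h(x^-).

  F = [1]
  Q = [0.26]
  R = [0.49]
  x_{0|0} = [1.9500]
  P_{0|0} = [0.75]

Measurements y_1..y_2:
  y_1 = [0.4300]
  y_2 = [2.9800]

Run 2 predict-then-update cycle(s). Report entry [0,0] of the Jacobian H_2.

H_jac[0,0] = 2.2240

step 1: x^-=[1.9500]  P^-=[1.0100]  H_jac=[3.9000]  S=[15.8521]  K=[0.2485]  nu=[-3.3725]  x^+=[1.1120]  P^+=[0.0312]
step 2: x^-=[1.1120]  P^-=[0.2912]  H_jac=[2.2240]  S=[1.9304]  K=[0.3355]  nu=[1.7435]  x^+=[1.6969]  P^+=[0.0739]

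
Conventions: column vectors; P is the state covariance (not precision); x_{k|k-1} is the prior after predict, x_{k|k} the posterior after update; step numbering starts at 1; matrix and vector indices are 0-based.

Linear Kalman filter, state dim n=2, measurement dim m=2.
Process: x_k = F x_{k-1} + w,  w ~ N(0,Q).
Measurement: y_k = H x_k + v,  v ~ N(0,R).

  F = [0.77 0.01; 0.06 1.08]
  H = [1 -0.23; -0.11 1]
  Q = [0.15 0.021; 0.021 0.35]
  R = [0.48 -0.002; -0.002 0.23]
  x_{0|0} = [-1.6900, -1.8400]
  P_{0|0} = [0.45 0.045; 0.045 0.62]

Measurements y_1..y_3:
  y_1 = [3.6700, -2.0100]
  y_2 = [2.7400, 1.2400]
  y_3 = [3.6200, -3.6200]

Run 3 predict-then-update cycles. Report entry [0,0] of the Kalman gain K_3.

step 1: x^-=[-1.3197, -2.0886]  P^-=[0.4176 0.0859; 0.0859 1.0806]  S=[0.9152 -0.2084; -0.2084 1.2968]  K=[0.4585 0.1045; 0.0108 0.8278]  nu=[4.5093, -0.0666]  x^+=[0.7406, -2.0951]  P^+=[0.2310 0.0485; 0.0485 0.1957]
step 2: x^-=[0.5493, -2.2182]  P^-=[0.2877 0.0742; 0.0742 0.5854]  S=[0.7646 -0.0922; -0.0922 0.8026]  K=[0.3655 0.0950; 0.0078 0.7201]  nu=[1.6805, 3.5187]  x^+=[1.4978, 0.3288]  P^+=[0.1848 0.0414; 0.0414 0.1702]
step 3: x^-=[1.1566, 0.4450]  P^-=[0.2602 0.0659; 0.0659 0.5545]  S=[0.7392 -0.0906; -0.0906 0.7732]  K=[0.3423 0.0883; 0.0034 0.7082]  nu=[2.5658, -3.9377]  x^+=[1.6872, -2.3351]  P^+=[0.1730 0.0387; 0.0387 0.1671]

K[0,0] = 0.3423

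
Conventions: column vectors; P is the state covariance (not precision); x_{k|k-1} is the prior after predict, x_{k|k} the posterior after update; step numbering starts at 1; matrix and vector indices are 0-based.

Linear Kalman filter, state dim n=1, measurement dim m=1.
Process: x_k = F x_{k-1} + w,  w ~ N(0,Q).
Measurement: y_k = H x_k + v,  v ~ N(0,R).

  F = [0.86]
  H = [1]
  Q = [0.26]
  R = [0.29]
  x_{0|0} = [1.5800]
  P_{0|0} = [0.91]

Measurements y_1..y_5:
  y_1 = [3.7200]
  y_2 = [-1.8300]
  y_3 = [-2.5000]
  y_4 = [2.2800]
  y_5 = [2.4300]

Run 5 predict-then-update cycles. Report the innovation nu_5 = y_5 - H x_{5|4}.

step 1: x^-=[1.3588]  P^-=[0.9330]  S=[1.2230]  K=[0.7629]  nu=[2.3612]  x^+=[3.1601]  P^+=[0.2212]
step 2: x^-=[2.7177]  P^-=[0.4236]  S=[0.7136]  K=[0.5936]  nu=[-4.5477]  x^+=[0.0181]  P^+=[0.1722]
step 3: x^-=[0.0155]  P^-=[0.3873]  S=[0.6773]  K=[0.5718]  nu=[-2.5155]  x^+=[-1.4230]  P^+=[0.1658]
step 4: x^-=[-1.2237]  P^-=[0.3827]  S=[0.6727]  K=[0.5689]  nu=[3.5037]  x^+=[0.7694]  P^+=[0.1650]
step 5: x^-=[0.6617]  P^-=[0.3820]  S=[0.6720]  K=[0.5685]  nu=[1.7683]  x^+=[1.6669]  P^+=[0.1649]

innov = [1.7683]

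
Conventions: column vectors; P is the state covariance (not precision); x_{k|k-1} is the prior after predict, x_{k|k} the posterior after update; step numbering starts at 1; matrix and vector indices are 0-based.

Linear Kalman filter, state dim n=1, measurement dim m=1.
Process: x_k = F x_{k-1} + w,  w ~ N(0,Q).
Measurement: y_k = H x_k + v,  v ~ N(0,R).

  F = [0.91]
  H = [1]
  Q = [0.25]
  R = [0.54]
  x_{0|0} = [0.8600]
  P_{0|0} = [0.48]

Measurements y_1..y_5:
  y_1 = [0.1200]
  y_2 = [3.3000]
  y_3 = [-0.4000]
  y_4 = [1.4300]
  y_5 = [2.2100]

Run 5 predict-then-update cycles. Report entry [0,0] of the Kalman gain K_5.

step 1: x^-=[0.7826]  P^-=[0.6475]  S=[1.1875]  K=[0.5453]  nu=[-0.6626]  x^+=[0.4213]  P^+=[0.2944]
step 2: x^-=[0.3834]  P^-=[0.4938]  S=[1.0338]  K=[0.4777]  nu=[2.9166]  x^+=[1.7766]  P^+=[0.2579]
step 3: x^-=[1.6167]  P^-=[0.4636]  S=[1.0036]  K=[0.4619]  nu=[-2.0167]  x^+=[0.6851]  P^+=[0.2494]
step 4: x^-=[0.6234]  P^-=[0.4566]  S=[0.9966]  K=[0.4581]  nu=[0.8066]  x^+=[0.9930]  P^+=[0.2474]
step 5: x^-=[0.9036]  P^-=[0.4549]  S=[0.9949]  K=[0.4572]  nu=[1.3064]  x^+=[1.5009]  P^+=[0.2469]

K[0,0] = 0.4572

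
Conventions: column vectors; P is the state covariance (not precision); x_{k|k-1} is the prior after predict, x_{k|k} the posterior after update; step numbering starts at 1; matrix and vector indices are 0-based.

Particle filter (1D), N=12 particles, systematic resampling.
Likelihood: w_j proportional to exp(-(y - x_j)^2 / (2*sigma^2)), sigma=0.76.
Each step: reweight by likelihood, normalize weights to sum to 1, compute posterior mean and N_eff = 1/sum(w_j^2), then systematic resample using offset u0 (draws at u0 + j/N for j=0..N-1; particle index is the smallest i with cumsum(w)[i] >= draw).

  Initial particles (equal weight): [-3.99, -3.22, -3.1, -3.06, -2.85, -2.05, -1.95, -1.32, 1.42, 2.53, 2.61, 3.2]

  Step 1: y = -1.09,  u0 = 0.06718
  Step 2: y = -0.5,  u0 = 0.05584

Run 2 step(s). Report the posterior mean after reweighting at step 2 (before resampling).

step 1: w=[0.0003, 0.0094, 0.0145, 0.0166, 0.0327, 0.2154, 0.2521, 0.4569, 0.0020, 0.0000, 0.0000, 0.0000]  mean=-1.7540  Neff=3.1219  idx=[4, 5, 5, 6, 6, 6, 7, 7, 7, 7, 7, 7]
step 2: w=[0.0020, 0.0305, 0.0305, 0.0395, 0.0395, 0.0395, 0.1364, 0.1364, 0.1364, 0.1364, 0.1364, 0.1364]  mean=-1.4424  Neff=8.4631  idx=[2, 4, 6, 6, 7, 8, 8, 9, 9, 10, 11, 11]

post_mean = -1.4424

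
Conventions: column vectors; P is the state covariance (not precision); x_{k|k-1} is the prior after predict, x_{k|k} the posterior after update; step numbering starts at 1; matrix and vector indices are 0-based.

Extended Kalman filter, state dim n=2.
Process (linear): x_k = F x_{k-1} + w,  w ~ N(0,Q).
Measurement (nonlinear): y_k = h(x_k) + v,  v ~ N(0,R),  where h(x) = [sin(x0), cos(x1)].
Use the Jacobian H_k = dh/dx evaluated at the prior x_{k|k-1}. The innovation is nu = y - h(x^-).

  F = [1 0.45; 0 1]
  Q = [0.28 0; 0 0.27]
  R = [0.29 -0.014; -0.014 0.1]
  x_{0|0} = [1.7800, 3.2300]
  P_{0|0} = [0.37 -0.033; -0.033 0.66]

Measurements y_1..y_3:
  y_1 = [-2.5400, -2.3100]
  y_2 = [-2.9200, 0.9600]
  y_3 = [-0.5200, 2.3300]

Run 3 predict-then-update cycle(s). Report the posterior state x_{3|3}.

x_post = [3.9927, 1.2298]

step 1: x^-=[3.2335, 3.2300]  P^-=[0.7540 0.2640; 0.2640 0.9300]  H_jac=[-0.9958 0.0000; 0.0000 0.0883]  S=[1.0376 -0.0372; -0.0372 0.1072]  K=[-0.7248 -0.0341; -0.2287 0.6862]  nu=[-2.4482, -1.3139]  x^+=[5.0528, 2.8884]  P^+=[0.2106 0.0763; 0.0763 0.8135]
step 2: x^-=[6.3525, 2.8884]  P^-=[0.7240 0.4423; 0.4423 1.0835]  H_jac=[0.9976 0.0000; 0.0000 -0.2505]  S=[1.0105 -0.1246; -0.1246 0.1680]  K=[0.6971 -0.1428; 0.2614 -1.4219]  nu=[-2.9893, 1.9281]  x^+=[3.9933, -0.6347]  P^+=[0.2047 0.0960; 0.0960 0.5822]
step 3: x^-=[3.7077, -0.6347]  P^-=[0.6889 0.3579; 0.3579 0.8522]  H_jac=[-0.8440 0.0000; 0.0000 0.5930]  S=[0.7808 -0.1931; -0.1931 0.3996]  K=[-0.6966 0.1944; -0.0842 1.2237]  nu=[0.0163, 1.5248]  x^+=[3.9927, 1.2298]  P^+=[0.2426 0.0492; 0.0492 0.2084]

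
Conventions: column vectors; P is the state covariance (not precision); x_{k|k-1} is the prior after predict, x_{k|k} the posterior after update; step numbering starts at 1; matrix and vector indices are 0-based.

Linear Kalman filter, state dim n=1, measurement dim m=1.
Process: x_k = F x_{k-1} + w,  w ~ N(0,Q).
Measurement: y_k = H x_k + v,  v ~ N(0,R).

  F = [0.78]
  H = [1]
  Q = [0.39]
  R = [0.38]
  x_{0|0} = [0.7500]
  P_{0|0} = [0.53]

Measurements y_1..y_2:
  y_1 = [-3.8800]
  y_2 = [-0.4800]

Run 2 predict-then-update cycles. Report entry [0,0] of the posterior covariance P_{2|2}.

P_post[0,0] = 0.2232

step 1: x^-=[0.5850]  P^-=[0.7125]  S=[1.0925]  K=[0.6522]  nu=[-4.4650]  x^+=[-2.3269]  P^+=[0.2478]
step 2: x^-=[-1.8150]  P^-=[0.5408]  S=[0.9208]  K=[0.5873]  nu=[1.3350]  x^+=[-1.0309]  P^+=[0.2232]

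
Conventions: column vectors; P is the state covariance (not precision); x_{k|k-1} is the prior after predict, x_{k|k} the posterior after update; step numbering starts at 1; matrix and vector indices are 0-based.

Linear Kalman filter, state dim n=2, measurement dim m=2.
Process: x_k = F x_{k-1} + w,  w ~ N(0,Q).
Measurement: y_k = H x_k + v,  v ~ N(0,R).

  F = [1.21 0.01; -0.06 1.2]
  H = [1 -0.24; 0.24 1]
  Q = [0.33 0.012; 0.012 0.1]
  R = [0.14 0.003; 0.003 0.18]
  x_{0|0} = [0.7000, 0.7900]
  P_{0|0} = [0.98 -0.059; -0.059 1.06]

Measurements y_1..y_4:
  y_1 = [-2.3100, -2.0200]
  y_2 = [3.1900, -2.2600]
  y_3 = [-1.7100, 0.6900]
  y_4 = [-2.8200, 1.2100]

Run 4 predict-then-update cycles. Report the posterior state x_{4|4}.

x_post = [-2.1204, 0.8451]

step 1: x^-=[0.8549, 0.9060]  P^-=[1.7635 -0.1321; -0.1321 1.6384]  S=[2.0613 -0.0914; -0.0914 1.8566]  K=[0.8798 0.2002; -0.2169 0.8547]  nu=[-2.9475, -3.1312]  x^+=[-2.3650, -1.1309]  P^+=[0.1258 0.0085; 0.0085 0.1512]
step 2: x^-=[-2.8730, -1.2152]  P^-=[0.5144 0.0170; 0.0170 0.3169]  S=[0.6645 0.0664; 0.0664 0.5347]  K=[0.7511 0.1694; -0.1508 0.6190]  nu=[5.7713, -0.3553]  x^+=[1.4014, -2.3052]  P^+=[0.1073 0.0070; 0.0070 0.1093]
step 3: x^-=[1.6727, -2.8504]  P^-=[0.4873 0.0157; 0.0157 0.2568]  S=[0.6346 0.0731; 0.0731 0.4724]  K=[0.7429 0.1658; -0.1384 0.5730]  nu=[-4.0668, 3.1389]  x^+=[-0.8281, -0.4889]  P^+=[0.1061 0.0066; 0.0066 0.1011]
step 4: x^-=[-1.0069, -0.5370]  P^-=[0.4855 0.0151; 0.0151 0.2451]  S=[0.6324 0.0749; 0.0749 0.4603]  K=[0.7425 0.1651; -0.1358 0.5624]  nu=[-1.9420, 1.9887]  x^+=[-2.1204, 0.8451]  P^+=[0.1060 0.0065; 0.0065 0.0993]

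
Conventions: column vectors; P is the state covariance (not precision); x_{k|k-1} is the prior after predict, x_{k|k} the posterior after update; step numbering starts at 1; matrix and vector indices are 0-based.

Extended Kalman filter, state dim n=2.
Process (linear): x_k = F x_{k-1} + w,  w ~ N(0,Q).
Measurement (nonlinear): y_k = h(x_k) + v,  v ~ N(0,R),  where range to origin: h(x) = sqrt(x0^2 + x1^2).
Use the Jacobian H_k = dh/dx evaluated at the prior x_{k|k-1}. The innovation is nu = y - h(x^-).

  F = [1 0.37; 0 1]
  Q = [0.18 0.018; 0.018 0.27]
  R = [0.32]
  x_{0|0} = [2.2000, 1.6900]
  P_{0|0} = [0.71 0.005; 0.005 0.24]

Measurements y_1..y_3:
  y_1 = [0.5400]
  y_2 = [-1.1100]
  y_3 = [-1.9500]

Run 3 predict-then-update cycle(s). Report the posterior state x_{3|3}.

step 1: x^-=[2.8253, 1.6900]  P^-=[0.9266 0.1118; 0.1118 0.5100]  H_jac=[0.8582 0.5133]  S=[1.2353]  K=[0.6902; 0.2896]  nu=[-2.7522]  x^+=[0.9259, 0.8930]  P^+=[0.3382 -0.1351; -0.1351 0.4064]
step 2: x^-=[1.2563, 0.8930]  P^-=[0.4738 0.0333; 0.0333 0.6764]  H_jac=[0.8151 0.5794]  S=[0.8932]  K=[0.4539; 0.4691]  nu=[-2.6513]  x^+=[0.0527, -0.3507]  P^+=[0.2898 -0.1569; -0.1569 0.4799]
step 3: x^-=[-0.0770, -0.3507]  P^-=[0.4193 0.0386; 0.0386 0.7499]  H_jac=[-0.2145 -0.9767]  S=[1.0708]  K=[-0.1192; -0.6917]  nu=[-2.3090]  x^+=[0.1983, 1.2465]  P^+=[0.4041 -0.0497; -0.0497 0.2375]

x_post = [0.1983, 1.2465]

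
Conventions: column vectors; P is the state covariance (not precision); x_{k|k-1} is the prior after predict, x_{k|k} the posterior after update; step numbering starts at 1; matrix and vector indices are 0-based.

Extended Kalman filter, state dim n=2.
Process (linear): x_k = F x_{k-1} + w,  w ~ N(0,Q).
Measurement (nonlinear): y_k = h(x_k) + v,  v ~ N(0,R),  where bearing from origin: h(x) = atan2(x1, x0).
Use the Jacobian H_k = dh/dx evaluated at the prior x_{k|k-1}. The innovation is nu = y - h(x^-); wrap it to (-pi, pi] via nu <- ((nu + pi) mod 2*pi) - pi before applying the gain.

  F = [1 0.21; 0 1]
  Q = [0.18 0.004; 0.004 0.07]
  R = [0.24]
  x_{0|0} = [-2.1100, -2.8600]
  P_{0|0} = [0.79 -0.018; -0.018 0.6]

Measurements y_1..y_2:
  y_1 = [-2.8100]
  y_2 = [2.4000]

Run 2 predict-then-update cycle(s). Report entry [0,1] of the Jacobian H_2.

step 1: x^-=[-2.7106, -2.8600]  P^-=[0.9889 0.1120; 0.1120 0.6700]  H_jac=[0.1842 -0.1746]  S=[0.2868]  K=[0.5670; -0.3359]  nu=[-0.4806]  x^+=[-2.9831, -2.6985]  P^+=[0.8967 0.1666; 0.1666 0.6376]
step 2: x^-=[-3.5498, -2.6985]  P^-=[1.1748 0.3045; 0.3045 0.7076]  H_jac=[0.1357 -0.1785]  S=[0.2694]  K=[0.3900; -0.3155]  nu=[-1.3916]  x^+=[-4.0925, -2.2595]  P^+=[1.1338 0.3377; 0.3377 0.6808]

H_jac[0,1] = -0.1785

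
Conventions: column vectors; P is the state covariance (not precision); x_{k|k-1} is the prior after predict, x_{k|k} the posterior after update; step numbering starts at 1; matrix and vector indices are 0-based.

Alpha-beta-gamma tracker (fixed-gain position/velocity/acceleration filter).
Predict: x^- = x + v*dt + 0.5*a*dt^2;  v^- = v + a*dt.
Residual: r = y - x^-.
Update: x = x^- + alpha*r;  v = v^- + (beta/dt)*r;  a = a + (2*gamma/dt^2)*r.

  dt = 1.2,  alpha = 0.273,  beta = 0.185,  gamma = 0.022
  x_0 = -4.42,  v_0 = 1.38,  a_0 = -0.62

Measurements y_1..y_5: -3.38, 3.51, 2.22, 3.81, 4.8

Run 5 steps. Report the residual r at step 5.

resid = 2.3186

step 1: x_pred=-3.2104  r=-0.1696  x^+=-3.2567  v^+=0.6099  a^+=-0.6252
step 2: x_pred=-2.9750  r=6.4850  x^+=-1.2046  v^+=0.8594  a^+=-0.4270
step 3: x_pred=-0.4808  r=2.7008  x^+=0.2565  v^+=0.7633  a^+=-0.3445
step 4: x_pred=0.9245  r=2.8855  x^+=1.7122  v^+=0.7948  a^+=-0.2563
step 5: x_pred=2.4814  r=2.3186  x^+=3.1144  v^+=0.8446  a^+=-0.1855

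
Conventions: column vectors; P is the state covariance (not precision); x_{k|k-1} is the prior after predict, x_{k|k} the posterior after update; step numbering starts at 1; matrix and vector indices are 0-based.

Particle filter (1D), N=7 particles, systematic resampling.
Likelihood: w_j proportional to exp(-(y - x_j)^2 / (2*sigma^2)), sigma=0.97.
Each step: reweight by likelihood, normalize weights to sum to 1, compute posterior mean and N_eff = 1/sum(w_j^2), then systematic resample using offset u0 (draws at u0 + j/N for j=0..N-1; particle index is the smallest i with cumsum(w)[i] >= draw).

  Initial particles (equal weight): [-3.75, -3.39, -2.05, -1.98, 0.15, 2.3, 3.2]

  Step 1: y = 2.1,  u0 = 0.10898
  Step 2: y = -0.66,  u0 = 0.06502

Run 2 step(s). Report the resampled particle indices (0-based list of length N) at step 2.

resampled_idx = [0, 0, 1, 2, 2, 3, 3]

step 1: w=[0.0000, 0.0000, 0.0001, 0.0001, 0.0810, 0.5978, 0.3210]  mean=2.4142  Neff=2.1411  idx=[5, 5, 5, 5, 6, 6, 6]
step 2: w=[0.2430, 0.2430, 0.2430, 0.2430, 0.0093, 0.0093, 0.0093]  mean=2.3251  Neff=4.2286  idx=[0, 0, 1, 2, 2, 3, 3]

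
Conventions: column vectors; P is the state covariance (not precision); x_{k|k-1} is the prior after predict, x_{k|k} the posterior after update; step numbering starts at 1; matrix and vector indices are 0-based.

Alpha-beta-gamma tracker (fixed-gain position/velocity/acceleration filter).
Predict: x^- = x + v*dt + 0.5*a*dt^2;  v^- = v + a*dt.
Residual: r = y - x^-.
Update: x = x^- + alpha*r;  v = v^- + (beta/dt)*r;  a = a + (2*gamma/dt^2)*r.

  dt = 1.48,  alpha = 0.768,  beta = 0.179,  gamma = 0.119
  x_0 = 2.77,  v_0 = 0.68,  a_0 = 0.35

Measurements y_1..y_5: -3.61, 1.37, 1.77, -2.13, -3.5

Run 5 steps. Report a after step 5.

a_post = -0.4703

step 1: x_pred=4.1597  r=-7.7697  x^+=-1.8074  v^+=0.2583  a^+=-0.4942
step 2: x_pred=-1.9664  r=3.3364  x^+=0.5959  v^+=-0.0696  a^+=-0.1317
step 3: x_pred=0.3486  r=1.4214  x^+=1.4402  v^+=-0.0927  a^+=0.0227
step 4: x_pred=1.3280  r=-3.4580  x^+=-1.3277  v^+=-0.4772  a^+=-0.3530
step 5: x_pred=-2.4206  r=-1.0794  x^+=-3.2496  v^+=-1.1302  a^+=-0.4703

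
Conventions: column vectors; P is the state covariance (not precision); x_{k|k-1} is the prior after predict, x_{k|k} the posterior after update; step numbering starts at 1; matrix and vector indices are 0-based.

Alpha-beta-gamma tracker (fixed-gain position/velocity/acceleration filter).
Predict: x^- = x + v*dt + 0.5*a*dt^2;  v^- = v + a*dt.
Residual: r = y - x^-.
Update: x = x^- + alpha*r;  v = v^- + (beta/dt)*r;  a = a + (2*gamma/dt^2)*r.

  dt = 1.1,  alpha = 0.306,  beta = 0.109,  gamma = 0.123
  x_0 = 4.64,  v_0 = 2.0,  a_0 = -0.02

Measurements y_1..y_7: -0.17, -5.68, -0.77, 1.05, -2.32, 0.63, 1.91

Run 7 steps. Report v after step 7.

step 1: x_pred=6.8279  r=-6.9979  x^+=4.6865  v^+=1.2846  a^+=-1.4427
step 2: x_pred=5.2267  r=-10.9067  x^+=1.8893  v^+=-1.3832  a^+=-3.6601
step 3: x_pred=-1.8466  r=1.0766  x^+=-1.5172  v^+=-5.3026  a^+=-3.4412
step 4: x_pred=-9.4320  r=10.4820  x^+=-6.2245  v^+=-8.0493  a^+=-1.3102
step 5: x_pred=-15.8714  r=13.5514  x^+=-11.7247  v^+=-8.1477  a^+=1.4449
step 6: x_pred=-19.8130  r=20.4430  x^+=-13.5574  v^+=-4.5326  a^+=5.6011
step 7: x_pred=-15.1547  r=17.0647  x^+=-9.9329  v^+=3.3195  a^+=9.0704

v_post = 3.3195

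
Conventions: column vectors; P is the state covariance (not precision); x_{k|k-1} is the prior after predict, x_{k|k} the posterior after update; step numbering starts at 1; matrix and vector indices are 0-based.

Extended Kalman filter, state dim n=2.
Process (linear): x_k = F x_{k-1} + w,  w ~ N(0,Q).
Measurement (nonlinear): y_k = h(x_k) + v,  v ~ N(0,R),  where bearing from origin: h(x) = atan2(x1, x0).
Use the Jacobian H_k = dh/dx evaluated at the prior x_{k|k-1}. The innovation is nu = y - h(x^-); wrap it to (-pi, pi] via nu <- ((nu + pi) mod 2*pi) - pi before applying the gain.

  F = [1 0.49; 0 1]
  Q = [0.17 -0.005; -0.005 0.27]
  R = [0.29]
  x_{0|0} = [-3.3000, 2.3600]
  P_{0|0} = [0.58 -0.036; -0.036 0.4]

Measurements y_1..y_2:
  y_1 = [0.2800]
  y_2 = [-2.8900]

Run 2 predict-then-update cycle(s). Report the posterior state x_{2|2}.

x_post = [-0.8888, 3.0509]

step 1: x^-=[-2.1436, 2.3600]  P^-=[0.8108 0.1550; 0.1550 0.6700]  H_jac=[-0.2322 -0.2109]  S=[0.3787]  K=[-0.5834; -0.4682]  nu=[-2.0282]  x^+=[-0.9603, 3.3095]  P^+=[0.6819 0.0516; 0.0516 0.5870]
step 2: x^-=[0.6613, 3.3095]  P^-=[1.0433 0.3342; 0.3342 0.8570]  H_jac=[-0.2906 0.0581]  S=[0.3697]  K=[-0.7675; -0.1281]  nu=[2.0196]  x^+=[-0.8888, 3.0509]  P^+=[0.8256 0.2979; 0.2979 0.8509]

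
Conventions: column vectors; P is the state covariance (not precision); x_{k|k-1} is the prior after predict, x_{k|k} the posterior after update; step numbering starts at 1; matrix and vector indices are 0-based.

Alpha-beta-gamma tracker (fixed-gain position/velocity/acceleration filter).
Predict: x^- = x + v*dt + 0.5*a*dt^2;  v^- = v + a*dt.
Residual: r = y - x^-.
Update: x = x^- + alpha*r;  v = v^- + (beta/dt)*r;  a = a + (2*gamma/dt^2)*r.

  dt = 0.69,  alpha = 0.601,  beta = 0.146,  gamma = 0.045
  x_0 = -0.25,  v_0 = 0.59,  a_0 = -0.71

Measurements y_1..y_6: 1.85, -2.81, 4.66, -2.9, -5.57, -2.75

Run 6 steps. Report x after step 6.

x_post = -4.0934

step 1: x_pred=-0.0119  r=1.8619  x^+=1.1071  v^+=0.4941  a^+=-0.3580
step 2: x_pred=1.3628  r=-4.1728  x^+=-1.1451  v^+=-0.6359  a^+=-1.1468
step 3: x_pred=-1.8568  r=6.5168  x^+=2.0598  v^+=-0.0483  a^+=0.0851
step 4: x_pred=2.0467  r=-4.9467  x^+=-0.9263  v^+=-1.0363  a^+=-0.8500
step 5: x_pred=-1.8436  r=-3.7264  x^+=-4.0832  v^+=-2.4113  a^+=-1.5544
step 6: x_pred=-6.1170  r=3.3670  x^+=-4.0934  v^+=-2.7714  a^+=-0.9180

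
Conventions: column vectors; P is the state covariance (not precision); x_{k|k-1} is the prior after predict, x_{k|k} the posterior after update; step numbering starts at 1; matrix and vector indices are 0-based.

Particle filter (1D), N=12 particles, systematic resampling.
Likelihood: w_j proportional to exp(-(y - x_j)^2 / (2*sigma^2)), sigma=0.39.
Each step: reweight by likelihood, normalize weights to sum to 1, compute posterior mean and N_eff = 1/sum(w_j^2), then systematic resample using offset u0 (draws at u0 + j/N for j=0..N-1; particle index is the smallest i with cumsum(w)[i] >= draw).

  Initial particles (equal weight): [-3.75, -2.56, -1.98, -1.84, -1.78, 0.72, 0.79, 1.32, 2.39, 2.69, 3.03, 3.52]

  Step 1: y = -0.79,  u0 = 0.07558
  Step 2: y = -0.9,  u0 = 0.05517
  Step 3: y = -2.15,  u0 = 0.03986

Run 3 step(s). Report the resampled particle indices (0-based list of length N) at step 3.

step 1: w=[0.0000, 0.0004, 0.1237, 0.3467, 0.5184, 0.0072, 0.0035, 0.0000, 0.0000, 0.0000, 0.0000, 0.0000]  mean=-1.7987  Neff=2.4733  idx=[2, 3, 3, 3, 3, 4, 4, 4, 4, 4, 4, 5]
step 2: w=[0.0304, 0.0770, 0.0770, 0.0770, 0.0770, 0.1102, 0.1102, 0.1102, 0.1102, 0.1102, 0.1102, 0.0003]  mean=-1.8039  Neff=10.2519  idx=[1, 2, 3, 4, 5, 6, 6, 7, 8, 9, 9, 10]
step 3: w=[0.0909, 0.0909, 0.0909, 0.0909, 0.0795, 0.0795, 0.0795, 0.0795, 0.0795, 0.0795, 0.0795, 0.0795]  mean=-1.8018  Neff=11.9502  idx=[0, 1, 2, 3, 4, 5, 6, 7, 8, 9, 10, 11]

resampled_idx = [0, 1, 2, 3, 4, 5, 6, 7, 8, 9, 10, 11]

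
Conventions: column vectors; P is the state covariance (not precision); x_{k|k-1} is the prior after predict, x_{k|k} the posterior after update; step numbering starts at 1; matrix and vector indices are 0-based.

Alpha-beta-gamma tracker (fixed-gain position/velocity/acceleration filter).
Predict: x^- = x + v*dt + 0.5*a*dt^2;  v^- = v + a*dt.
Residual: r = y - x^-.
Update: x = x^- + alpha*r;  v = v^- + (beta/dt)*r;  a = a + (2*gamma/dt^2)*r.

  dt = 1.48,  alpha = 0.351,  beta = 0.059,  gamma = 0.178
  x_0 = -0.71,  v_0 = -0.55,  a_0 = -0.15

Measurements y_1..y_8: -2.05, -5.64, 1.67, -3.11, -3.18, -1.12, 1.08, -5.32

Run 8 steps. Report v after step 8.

v_post = 4.9766

step 1: x_pred=-1.6883  r=-0.3617  x^+=-1.8152  v^+=-0.7864  a^+=-0.2088
step 2: x_pred=-3.2078  r=-2.4322  x^+=-4.0615  v^+=-1.1924  a^+=-0.6041
step 3: x_pred=-6.4878  r=8.1578  x^+=-3.6244  v^+=-1.7612  a^+=0.7218
step 4: x_pred=-5.4405  r=2.3305  x^+=-4.6225  v^+=-0.6001  a^+=1.1006
step 5: x_pred=-4.3053  r=1.1253  x^+=-3.9103  v^+=1.0736  a^+=1.2835
step 6: x_pred=-0.9157  r=-0.2043  x^+=-0.9874  v^+=2.9650  a^+=1.2503
step 7: x_pred=4.7700  r=-3.6900  x^+=3.4748  v^+=4.6683  a^+=0.6505
step 8: x_pred=11.0963  r=-16.4163  x^+=5.3342  v^+=4.9766  a^+=-2.0176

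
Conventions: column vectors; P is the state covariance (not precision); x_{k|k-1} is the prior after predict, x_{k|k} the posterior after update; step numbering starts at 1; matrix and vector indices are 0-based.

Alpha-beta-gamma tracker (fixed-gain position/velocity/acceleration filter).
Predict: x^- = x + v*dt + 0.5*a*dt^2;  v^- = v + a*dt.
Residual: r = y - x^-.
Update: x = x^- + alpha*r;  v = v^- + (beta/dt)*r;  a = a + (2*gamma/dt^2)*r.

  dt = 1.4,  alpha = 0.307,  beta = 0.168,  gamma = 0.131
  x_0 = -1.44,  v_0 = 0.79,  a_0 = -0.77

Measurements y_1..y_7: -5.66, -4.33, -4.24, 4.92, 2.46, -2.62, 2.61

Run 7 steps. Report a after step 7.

step 1: x_pred=-1.0886  r=-4.5714  x^+=-2.4920  v^+=-0.8366  a^+=-1.3811
step 2: x_pred=-5.0167  r=0.6867  x^+=-4.8059  v^+=-2.6877  a^+=-1.2893
step 3: x_pred=-9.8321  r=5.5921  x^+=-8.1153  v^+=-3.8216  a^+=-0.5418
step 4: x_pred=-13.9965  r=18.9165  x^+=-8.1892  v^+=-2.3101  a^+=1.9869
step 5: x_pred=-9.4762  r=11.9362  x^+=-5.8118  v^+=1.9038  a^+=3.5824
step 6: x_pred=0.3644  r=-2.9844  x^+=-0.5518  v^+=6.5611  a^+=3.1835
step 7: x_pred=11.7535  r=-9.1435  x^+=8.9465  v^+=9.9208  a^+=1.9612

a_post = 1.9612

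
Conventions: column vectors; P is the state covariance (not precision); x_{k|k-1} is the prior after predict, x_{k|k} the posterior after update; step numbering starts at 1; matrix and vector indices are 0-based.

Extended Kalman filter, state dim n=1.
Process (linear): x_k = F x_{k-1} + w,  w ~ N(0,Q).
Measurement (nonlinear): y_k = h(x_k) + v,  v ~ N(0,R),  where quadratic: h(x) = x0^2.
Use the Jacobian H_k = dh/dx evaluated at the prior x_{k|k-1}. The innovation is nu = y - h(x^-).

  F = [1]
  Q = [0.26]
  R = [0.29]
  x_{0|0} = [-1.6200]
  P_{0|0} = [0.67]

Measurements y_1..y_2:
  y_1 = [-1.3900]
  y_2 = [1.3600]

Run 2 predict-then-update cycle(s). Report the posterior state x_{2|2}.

step 1: x^-=[-1.6200]  P^-=[0.9300]  H_jac=[-3.2400]  S=[10.0528]  K=[-0.2997]  nu=[-4.0144]  x^+=[-0.4167]  P^+=[0.0268]
step 2: x^-=[-0.4167]  P^-=[0.2868]  H_jac=[-0.8335]  S=[0.4892]  K=[-0.4886]  nu=[1.1863]  x^+=[-0.9964]  P^+=[0.1700]

x_post = [-0.9964]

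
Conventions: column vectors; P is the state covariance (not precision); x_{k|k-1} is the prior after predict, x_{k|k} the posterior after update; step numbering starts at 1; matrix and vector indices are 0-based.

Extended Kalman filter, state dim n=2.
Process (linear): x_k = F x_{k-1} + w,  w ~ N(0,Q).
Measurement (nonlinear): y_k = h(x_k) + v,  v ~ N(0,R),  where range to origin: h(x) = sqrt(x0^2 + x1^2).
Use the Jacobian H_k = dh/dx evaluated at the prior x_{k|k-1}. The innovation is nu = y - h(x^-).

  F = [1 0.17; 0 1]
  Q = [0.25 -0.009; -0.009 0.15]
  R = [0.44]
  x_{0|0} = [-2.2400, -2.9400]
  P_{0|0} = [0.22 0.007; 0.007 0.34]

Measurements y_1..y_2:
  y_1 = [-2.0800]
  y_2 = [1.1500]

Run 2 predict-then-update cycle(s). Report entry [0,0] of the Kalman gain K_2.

step 1: x^-=[-2.7398, -2.9400]  P^-=[0.4822 0.0558; 0.0558 0.4900]  H_jac=[-0.6818 -0.7316]  S=[0.9820]  K=[-0.3763; -0.4038]  nu=[-6.0987]  x^+=[-0.4447, -0.4775]  P^+=[0.3431 -0.0934; -0.0934 0.3299]
step 2: x^-=[-0.5259, -0.4775]  P^-=[0.5709 -0.0463; -0.0463 0.4799]  H_jac=[-0.7403 -0.6723]  S=[0.9236]  K=[-0.4238; -0.3122]  nu=[0.4397]  x^+=[-0.7122, -0.6148]  P^+=[0.4050 -0.1685; -0.1685 0.3899]

K[0,0] = -0.4238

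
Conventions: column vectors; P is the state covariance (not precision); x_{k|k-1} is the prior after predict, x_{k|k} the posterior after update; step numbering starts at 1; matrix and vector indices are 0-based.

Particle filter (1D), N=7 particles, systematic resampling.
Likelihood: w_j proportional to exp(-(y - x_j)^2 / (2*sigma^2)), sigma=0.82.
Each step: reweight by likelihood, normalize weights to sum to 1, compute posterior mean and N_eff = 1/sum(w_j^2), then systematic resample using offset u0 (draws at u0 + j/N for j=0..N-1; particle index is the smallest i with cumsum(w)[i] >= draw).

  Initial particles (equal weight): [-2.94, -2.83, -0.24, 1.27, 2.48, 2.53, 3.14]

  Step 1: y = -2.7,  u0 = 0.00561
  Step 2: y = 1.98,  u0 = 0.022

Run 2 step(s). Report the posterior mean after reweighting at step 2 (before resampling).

post_mean = -2.8713

step 1: w=[0.4896, 0.5047, 0.0057, 0.0000, 0.0000, 0.0000, 0.0000]  mean=-2.8691  Neff=2.0223  idx=[0, 0, 0, 0, 1, 1, 1]
step 2: w=[0.0939, 0.0939, 0.0939, 0.0939, 0.2081, 0.2081, 0.2081]  mean=-2.8713  Neff=6.0524  idx=[0, 1, 3, 4, 5, 5, 6]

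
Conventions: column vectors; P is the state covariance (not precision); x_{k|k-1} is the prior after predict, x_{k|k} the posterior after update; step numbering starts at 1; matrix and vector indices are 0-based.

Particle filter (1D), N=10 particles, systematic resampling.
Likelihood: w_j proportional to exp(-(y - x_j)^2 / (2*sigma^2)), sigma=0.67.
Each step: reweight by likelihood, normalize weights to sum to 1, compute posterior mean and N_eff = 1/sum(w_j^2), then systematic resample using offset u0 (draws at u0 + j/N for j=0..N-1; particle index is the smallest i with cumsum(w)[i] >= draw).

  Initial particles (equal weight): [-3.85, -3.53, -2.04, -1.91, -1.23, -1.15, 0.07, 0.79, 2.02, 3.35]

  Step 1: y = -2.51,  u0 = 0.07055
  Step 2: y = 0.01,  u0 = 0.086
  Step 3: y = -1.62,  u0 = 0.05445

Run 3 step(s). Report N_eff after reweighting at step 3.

N_eff = 9.9736

step 1: w=[0.0618, 0.1433, 0.3570, 0.3058, 0.0736, 0.0582, 0.0003, 0.0000, 0.0000, 0.0000]  mean=-2.2136  Neff=3.9350  idx=[1, 1, 2, 2, 2, 3, 3, 3, 4, 5]
step 2: w=[0.0000, 0.0000, 0.0193, 0.0193, 0.0193, 0.0342, 0.0342, 0.0342, 0.3750, 0.4644]  mean=-1.3095  Neff=2.7704  idx=[5, 8, 8, 8, 8, 9, 9, 9, 9, 9]
step 3: w=[0.1111, 0.1030, 0.1030, 0.1030, 0.1030, 0.0954, 0.0954, 0.0954, 0.0954, 0.0954]  mean=-1.2674  Neff=9.9736  idx=[0, 1, 2, 3, 4, 5, 6, 7, 8, 9]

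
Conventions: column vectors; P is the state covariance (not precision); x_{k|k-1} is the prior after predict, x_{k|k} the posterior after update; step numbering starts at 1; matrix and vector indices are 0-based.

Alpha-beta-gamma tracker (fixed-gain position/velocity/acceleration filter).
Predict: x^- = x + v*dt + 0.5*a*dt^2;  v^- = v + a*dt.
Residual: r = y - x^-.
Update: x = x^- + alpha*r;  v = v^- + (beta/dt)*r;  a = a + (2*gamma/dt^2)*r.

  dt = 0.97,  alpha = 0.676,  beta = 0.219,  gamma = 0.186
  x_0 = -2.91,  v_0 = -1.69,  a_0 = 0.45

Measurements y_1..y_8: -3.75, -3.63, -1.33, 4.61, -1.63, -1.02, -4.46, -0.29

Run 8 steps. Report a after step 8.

a_post = -3.9483

step 1: x_pred=-4.3376  r=0.5876  x^+=-3.9404  v^+=-1.1208  a^+=0.6823
step 2: x_pred=-4.7066  r=1.0766  x^+=-3.9788  v^+=-0.2159  a^+=1.1080
step 3: x_pred=-3.6670  r=2.3370  x^+=-2.0872  v^+=1.3864  a^+=2.0319
step 4: x_pred=0.2136  r=4.3964  x^+=3.1856  v^+=4.3500  a^+=3.7701
step 5: x_pred=9.1787  r=-10.8087  x^+=1.8720  v^+=5.5667  a^+=-0.5033
step 6: x_pred=7.0350  r=-8.0550  x^+=1.5898  v^+=3.2600  a^+=-3.6879
step 7: x_pred=3.0170  r=-7.4770  x^+=-2.0375  v^+=-2.0055  a^+=-6.6441
step 8: x_pred=-7.1085  r=6.8185  x^+=-2.4992  v^+=-6.9108  a^+=-3.9483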